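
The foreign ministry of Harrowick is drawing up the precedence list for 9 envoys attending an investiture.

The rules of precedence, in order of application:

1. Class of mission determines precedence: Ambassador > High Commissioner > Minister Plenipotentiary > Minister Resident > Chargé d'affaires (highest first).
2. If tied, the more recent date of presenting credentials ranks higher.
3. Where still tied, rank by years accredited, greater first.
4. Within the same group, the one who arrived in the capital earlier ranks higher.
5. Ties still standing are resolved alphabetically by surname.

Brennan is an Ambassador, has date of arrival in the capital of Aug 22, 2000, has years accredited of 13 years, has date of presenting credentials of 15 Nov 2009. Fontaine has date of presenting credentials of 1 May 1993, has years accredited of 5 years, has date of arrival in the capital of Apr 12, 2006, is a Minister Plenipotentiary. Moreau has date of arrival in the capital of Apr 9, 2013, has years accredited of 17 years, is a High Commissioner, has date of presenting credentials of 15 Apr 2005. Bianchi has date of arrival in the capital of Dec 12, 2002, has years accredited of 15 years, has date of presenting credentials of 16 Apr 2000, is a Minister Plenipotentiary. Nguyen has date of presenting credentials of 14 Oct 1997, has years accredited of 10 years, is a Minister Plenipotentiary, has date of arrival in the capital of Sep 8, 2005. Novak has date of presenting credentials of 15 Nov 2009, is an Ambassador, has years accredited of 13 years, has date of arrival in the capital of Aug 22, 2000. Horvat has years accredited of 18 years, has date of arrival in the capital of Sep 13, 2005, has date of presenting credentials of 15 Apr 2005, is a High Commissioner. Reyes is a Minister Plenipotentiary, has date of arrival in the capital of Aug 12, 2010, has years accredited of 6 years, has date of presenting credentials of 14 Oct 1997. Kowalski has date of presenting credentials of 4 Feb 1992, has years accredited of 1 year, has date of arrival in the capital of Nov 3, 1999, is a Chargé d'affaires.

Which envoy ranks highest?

Brennan

By class of mission: Brennan and Novak (Ambassador); then Horvat and Moreau (High Commissioner); then Bianchi, Nguyen, Reyes and Fontaine (Minister Plenipotentiary); then Kowalski (Chargé d'affaires).
Brennan and Novak both have date of presenting credentials 15 Nov 2009, so the next rule applies.
Brennan and Novak both have years accredited 13 years, so the next rule applies.
Brennan and Novak both have date of arrival in the capital Aug 22, 2000, so the next rule applies.
Among Brennan and Novak, alphabetically by surname: Brennan before Novak.
Horvat and Moreau both have date of presenting credentials 15 Apr 2005, so the next rule applies.
Among Horvat and Moreau, by years accredited (higher first): Horvat (18 years) before Moreau (17 years).
Among Bianchi, Nguyen, Reyes and Fontaine, by date of presenting credentials (later first): Bianchi (16 Apr 2000) before Nguyen and Reyes (14 Oct 1997) before Fontaine (1 May 1993).
Among Nguyen and Reyes, by years accredited (higher first): Nguyen (10 years) before Reyes (6 years).
Order: Brennan, Novak, Horvat, Moreau, Bianchi, Nguyen, Reyes, Fontaine, Kowalski.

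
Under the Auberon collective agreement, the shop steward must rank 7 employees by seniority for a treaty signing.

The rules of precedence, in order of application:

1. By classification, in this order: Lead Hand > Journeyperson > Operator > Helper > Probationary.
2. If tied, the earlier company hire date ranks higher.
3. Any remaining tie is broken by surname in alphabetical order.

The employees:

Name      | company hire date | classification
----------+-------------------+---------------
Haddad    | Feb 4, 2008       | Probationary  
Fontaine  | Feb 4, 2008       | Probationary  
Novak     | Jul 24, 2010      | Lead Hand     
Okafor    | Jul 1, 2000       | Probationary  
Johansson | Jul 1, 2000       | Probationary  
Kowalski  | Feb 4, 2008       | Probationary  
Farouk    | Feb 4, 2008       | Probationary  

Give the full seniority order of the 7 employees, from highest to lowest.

Novak, Johansson, Okafor, Farouk, Fontaine, Haddad, Kowalski

By classification: Novak (Lead Hand); then Johansson, Okafor, Farouk, Fontaine, Haddad and Kowalski (Probationary).
Among Johansson, Okafor, Farouk, Fontaine, Haddad and Kowalski, by company hire date (earlier first): Johansson and Okafor (Jul 1, 2000) before Farouk, Fontaine, Haddad and Kowalski (Feb 4, 2008).
Among Johansson and Okafor, alphabetically by surname: Johansson before Okafor.
Among Farouk, Fontaine, Haddad and Kowalski, alphabetically by surname: Farouk before Fontaine before Haddad before Kowalski.
Full order: Novak, Johansson, Okafor, Farouk, Fontaine, Haddad, Kowalski.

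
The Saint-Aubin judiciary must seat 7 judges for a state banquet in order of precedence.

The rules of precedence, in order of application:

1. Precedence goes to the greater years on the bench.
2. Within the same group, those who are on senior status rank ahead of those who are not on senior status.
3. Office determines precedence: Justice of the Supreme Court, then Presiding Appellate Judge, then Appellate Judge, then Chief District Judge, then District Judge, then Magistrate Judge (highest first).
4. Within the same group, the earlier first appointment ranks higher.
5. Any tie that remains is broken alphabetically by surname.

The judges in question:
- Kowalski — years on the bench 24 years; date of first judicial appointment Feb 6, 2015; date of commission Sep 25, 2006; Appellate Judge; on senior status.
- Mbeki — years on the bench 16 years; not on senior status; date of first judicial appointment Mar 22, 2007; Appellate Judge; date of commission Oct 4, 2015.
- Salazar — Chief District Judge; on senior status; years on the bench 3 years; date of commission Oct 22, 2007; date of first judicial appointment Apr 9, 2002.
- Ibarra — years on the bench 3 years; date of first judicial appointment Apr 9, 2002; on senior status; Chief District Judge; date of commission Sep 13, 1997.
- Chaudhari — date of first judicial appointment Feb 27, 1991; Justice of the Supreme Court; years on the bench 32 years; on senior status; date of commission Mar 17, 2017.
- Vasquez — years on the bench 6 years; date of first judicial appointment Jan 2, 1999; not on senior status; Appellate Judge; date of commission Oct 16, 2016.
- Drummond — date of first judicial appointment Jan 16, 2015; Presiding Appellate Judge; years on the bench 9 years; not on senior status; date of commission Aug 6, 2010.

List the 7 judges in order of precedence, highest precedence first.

By years on the bench (higher first): Chaudhari (32 years); then Kowalski (24 years); then Mbeki (16 years); then Drummond (9 years); then Vasquez (6 years); then Ibarra and Salazar (both 3 years).
Ibarra and Salazar are each on senior status, so the next rule applies.
Ibarra and Salazar are each Chief District Judge, so the next rule applies.
Ibarra and Salazar both have date of first judicial appointment Apr 9, 2002, so the next rule applies.
Among Ibarra and Salazar, alphabetically by surname: Ibarra before Salazar.
Full order: Chaudhari, Kowalski, Mbeki, Drummond, Vasquez, Ibarra, Salazar.

Chaudhari, Kowalski, Mbeki, Drummond, Vasquez, Ibarra, Salazar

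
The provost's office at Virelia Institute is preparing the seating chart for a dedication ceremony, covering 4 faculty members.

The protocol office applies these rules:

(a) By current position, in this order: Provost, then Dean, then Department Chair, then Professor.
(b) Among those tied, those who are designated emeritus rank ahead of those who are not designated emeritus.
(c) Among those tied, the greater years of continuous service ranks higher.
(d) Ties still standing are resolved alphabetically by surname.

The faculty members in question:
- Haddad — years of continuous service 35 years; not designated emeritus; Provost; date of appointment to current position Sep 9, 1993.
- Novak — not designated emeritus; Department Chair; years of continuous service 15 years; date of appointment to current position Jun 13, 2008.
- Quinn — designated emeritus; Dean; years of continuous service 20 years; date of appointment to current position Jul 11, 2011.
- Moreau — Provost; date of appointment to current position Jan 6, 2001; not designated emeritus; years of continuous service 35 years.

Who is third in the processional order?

By current position: Haddad and Moreau (Provost); then Quinn (Dean); then Novak (Department Chair).
Haddad and Moreau are each not designated emeritus, so the next rule applies.
Haddad and Moreau both have years of continuous service 35 years, so the next rule applies.
Among Haddad and Moreau, alphabetically by surname: Haddad before Moreau.
Order: Haddad, Moreau, Quinn, Novak.

Quinn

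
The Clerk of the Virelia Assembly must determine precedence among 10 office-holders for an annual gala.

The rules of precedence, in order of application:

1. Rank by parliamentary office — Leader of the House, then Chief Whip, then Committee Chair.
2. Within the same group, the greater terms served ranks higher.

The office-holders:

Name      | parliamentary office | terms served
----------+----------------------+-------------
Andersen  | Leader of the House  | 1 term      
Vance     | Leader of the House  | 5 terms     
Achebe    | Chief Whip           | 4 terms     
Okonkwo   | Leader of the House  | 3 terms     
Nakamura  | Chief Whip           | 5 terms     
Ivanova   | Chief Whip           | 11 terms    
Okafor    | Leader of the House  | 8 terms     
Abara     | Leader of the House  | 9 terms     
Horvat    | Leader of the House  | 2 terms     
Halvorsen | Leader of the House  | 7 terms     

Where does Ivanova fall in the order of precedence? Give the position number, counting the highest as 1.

By parliamentary office: Abara, Okafor, Halvorsen, Vance, Okonkwo, Horvat and Andersen (Leader of the House); then Ivanova, Nakamura and Achebe (Chief Whip).
Among Abara, Okafor, Halvorsen, Vance, Okonkwo, Horvat and Andersen, by terms served (higher first): Abara (9 terms) before Okafor (8 terms) before Halvorsen (7 terms) before Vance (5 terms) before Okonkwo (3 terms) before Horvat (2 terms) before Andersen (1 term).
Among Ivanova, Nakamura and Achebe, by terms served (higher first): Ivanova (11 terms) before Nakamura (5 terms) before Achebe (4 terms).
Order: Abara, Okafor, Halvorsen, Vance, Okonkwo, Horvat, Andersen, Ivanova, Nakamura, Achebe. So position 8.

8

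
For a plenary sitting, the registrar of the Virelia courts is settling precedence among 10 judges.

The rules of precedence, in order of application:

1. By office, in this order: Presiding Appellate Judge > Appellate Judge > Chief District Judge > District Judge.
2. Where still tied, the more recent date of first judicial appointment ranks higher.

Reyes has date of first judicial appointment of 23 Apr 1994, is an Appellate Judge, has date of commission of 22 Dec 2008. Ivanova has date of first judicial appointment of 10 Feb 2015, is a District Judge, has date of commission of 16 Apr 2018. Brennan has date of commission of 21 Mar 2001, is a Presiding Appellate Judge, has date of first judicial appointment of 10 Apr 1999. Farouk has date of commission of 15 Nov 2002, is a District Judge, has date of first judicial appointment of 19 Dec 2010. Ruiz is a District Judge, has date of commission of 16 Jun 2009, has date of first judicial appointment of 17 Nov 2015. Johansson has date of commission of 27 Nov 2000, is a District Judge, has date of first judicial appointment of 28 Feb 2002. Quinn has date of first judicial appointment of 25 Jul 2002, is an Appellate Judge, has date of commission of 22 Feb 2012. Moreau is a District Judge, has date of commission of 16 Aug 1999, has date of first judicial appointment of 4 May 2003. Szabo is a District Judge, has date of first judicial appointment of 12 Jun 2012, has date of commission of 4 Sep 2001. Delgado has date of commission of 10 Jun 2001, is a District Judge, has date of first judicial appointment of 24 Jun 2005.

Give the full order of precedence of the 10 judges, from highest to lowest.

By office: Brennan (Presiding Appellate Judge); then Quinn and Reyes (Appellate Judge); then Ruiz, Ivanova, Szabo, Farouk, Delgado, Moreau and Johansson (District Judge).
Among Quinn and Reyes, by date of first judicial appointment (later first): Quinn (25 Jul 2002) before Reyes (23 Apr 1994).
Among Ruiz, Ivanova, Szabo, Farouk, Delgado, Moreau and Johansson, by date of first judicial appointment (later first): Ruiz (17 Nov 2015) before Ivanova (10 Feb 2015) before Szabo (12 Jun 2012) before Farouk (19 Dec 2010) before Delgado (24 Jun 2005) before Moreau (4 May 2003) before Johansson (28 Feb 2002).
Full order: Brennan, Quinn, Reyes, Ruiz, Ivanova, Szabo, Farouk, Delgado, Moreau, Johansson.

Brennan, Quinn, Reyes, Ruiz, Ivanova, Szabo, Farouk, Delgado, Moreau, Johansson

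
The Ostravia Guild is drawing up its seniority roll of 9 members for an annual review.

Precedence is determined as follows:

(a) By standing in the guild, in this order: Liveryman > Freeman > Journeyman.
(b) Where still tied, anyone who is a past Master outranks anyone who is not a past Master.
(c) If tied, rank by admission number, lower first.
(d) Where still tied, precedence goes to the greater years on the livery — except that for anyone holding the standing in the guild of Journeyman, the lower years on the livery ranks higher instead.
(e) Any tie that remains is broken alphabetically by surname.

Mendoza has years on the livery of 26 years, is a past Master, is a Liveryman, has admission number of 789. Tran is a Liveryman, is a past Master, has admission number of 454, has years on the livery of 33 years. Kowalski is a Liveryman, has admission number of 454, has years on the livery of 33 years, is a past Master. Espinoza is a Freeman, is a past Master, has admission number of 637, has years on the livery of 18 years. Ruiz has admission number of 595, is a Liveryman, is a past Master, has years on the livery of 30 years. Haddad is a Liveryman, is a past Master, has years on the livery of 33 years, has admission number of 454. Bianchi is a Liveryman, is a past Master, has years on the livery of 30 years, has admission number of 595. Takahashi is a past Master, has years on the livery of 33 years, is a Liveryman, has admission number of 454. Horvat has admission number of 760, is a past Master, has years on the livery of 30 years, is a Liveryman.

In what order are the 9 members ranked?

Haddad, Kowalski, Takahashi, Tran, Bianchi, Ruiz, Horvat, Mendoza, Espinoza

By standing in the guild: Haddad, Kowalski, Takahashi, Tran, Bianchi, Ruiz, Horvat and Mendoza (Liveryman); then Espinoza (Freeman).
Haddad, Kowalski, Takahashi, Tran, Bianchi, Ruiz, Horvat and Mendoza are each a past Master, so the next rule applies.
Among Haddad, Kowalski, Takahashi, Tran, Bianchi, Ruiz, Horvat and Mendoza, by admission number (lower first): Haddad, Kowalski, Takahashi and Tran (454) before Bianchi and Ruiz (595) before Horvat (760) before Mendoza (789).
Haddad, Kowalski, Takahashi and Tran all have years on the livery 33 years, so the next rule applies.
Among Haddad, Kowalski, Takahashi and Tran, alphabetically by surname: Haddad before Kowalski before Takahashi before Tran.
Bianchi and Ruiz both have years on the livery 30 years, so the next rule applies.
Among Bianchi and Ruiz, alphabetically by surname: Bianchi before Ruiz.
Full order: Haddad, Kowalski, Takahashi, Tran, Bianchi, Ruiz, Horvat, Mendoza, Espinoza.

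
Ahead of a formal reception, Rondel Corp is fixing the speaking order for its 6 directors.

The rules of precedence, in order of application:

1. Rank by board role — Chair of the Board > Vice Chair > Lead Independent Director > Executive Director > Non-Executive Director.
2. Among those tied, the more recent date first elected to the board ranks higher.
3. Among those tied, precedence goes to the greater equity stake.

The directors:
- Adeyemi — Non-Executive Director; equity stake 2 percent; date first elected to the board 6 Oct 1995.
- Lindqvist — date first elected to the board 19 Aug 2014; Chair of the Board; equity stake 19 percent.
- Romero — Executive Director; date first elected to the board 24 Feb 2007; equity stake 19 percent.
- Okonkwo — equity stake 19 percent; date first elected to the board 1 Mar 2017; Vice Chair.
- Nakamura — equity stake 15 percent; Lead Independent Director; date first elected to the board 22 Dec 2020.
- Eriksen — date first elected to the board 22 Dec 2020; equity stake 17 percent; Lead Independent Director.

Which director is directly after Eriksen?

Nakamura

By board role: Lindqvist (Chair of the Board); then Okonkwo (Vice Chair); then Eriksen and Nakamura (Lead Independent Director); then Romero (Executive Director); then Adeyemi (Non-Executive Director).
Eriksen and Nakamura both have date first elected to the board 22 Dec 2020, so the next rule applies.
Among Eriksen and Nakamura, by equity stake (higher first): Eriksen (17 percent) before Nakamura (15 percent).
Order: Lindqvist, Okonkwo, Eriksen, Nakamura, Romero, Adeyemi.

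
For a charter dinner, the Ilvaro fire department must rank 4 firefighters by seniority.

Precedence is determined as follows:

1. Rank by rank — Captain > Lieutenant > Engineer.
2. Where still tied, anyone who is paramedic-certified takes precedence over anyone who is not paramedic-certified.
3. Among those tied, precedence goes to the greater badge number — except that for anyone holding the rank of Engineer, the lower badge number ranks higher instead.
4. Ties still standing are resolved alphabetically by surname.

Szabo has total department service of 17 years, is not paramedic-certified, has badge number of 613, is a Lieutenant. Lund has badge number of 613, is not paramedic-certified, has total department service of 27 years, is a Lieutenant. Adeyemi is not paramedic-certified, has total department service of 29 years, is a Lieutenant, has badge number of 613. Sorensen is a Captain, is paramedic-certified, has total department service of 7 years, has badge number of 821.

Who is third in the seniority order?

By rank: Sorensen (Captain); then Adeyemi, Lund and Szabo (Lieutenant).
Adeyemi, Lund and Szabo are each not paramedic-certified, so the next rule applies.
Adeyemi, Lund and Szabo all have badge number 613, so the next rule applies.
Among Adeyemi, Lund and Szabo, alphabetically by surname: Adeyemi before Lund before Szabo.
Order: Sorensen, Adeyemi, Lund, Szabo.

Lund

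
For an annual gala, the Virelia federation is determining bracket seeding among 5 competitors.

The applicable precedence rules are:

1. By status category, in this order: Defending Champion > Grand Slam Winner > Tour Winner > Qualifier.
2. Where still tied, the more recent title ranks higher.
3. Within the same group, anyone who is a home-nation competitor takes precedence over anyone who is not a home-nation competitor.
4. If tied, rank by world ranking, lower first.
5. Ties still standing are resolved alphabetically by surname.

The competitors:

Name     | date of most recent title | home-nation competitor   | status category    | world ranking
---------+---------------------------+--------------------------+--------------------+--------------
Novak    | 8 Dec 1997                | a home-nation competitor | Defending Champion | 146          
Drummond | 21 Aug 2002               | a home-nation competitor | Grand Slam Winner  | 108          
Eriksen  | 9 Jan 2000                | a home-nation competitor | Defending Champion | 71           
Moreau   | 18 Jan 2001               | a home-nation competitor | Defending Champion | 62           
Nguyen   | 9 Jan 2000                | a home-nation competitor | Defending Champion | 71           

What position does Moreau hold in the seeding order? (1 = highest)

1

By status category: Moreau, Eriksen, Nguyen and Novak (Defending Champion); then Drummond (Grand Slam Winner).
Among Moreau, Eriksen, Nguyen and Novak, by date of most recent title (later first): Moreau (18 Jan 2001) before Eriksen and Nguyen (9 Jan 2000) before Novak (8 Dec 1997).
Eriksen and Nguyen are each a home-nation competitor, so the next rule applies.
Eriksen and Nguyen both have world ranking 71, so the next rule applies.
Among Eriksen and Nguyen, alphabetically by surname: Eriksen before Nguyen.
Order: Moreau, Eriksen, Nguyen, Novak, Drummond. So position 1.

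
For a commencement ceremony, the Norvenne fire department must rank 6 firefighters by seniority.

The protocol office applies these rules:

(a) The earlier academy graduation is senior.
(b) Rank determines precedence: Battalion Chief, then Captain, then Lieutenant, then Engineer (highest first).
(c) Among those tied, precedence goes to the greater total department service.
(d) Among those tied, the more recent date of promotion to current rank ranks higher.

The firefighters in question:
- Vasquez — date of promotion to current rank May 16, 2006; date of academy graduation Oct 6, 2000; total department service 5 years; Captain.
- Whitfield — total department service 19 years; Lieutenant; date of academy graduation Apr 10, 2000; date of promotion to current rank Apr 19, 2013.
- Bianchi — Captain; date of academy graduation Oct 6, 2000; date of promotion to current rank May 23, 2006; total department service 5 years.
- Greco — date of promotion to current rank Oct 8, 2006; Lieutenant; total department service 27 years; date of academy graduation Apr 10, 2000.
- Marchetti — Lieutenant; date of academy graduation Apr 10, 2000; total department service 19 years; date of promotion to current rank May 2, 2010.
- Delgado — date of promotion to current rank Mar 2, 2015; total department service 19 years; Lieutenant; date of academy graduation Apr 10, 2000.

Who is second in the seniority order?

By date of academy graduation (earlier first): Greco, Delgado, Whitfield and Marchetti (each Apr 10, 2000); then Bianchi and Vasquez (both Oct 6, 2000).
Greco, Delgado, Whitfield and Marchetti are each Lieutenant, so the next rule applies.
Among Greco, Delgado, Whitfield and Marchetti, by total department service (higher first): Greco (27 years) before Delgado, Whitfield and Marchetti (19 years).
Among Delgado, Whitfield and Marchetti, by date of promotion to current rank (later first): Delgado (Mar 2, 2015) before Whitfield (Apr 19, 2013) before Marchetti (May 2, 2010).
Bianchi and Vasquez are each Captain, so the next rule applies.
Bianchi and Vasquez both have total department service 5 years, so the next rule applies.
Among Bianchi and Vasquez, by date of promotion to current rank (later first): Bianchi (May 23, 2006) before Vasquez (May 16, 2006).
Order: Greco, Delgado, Whitfield, Marchetti, Bianchi, Vasquez.

Delgado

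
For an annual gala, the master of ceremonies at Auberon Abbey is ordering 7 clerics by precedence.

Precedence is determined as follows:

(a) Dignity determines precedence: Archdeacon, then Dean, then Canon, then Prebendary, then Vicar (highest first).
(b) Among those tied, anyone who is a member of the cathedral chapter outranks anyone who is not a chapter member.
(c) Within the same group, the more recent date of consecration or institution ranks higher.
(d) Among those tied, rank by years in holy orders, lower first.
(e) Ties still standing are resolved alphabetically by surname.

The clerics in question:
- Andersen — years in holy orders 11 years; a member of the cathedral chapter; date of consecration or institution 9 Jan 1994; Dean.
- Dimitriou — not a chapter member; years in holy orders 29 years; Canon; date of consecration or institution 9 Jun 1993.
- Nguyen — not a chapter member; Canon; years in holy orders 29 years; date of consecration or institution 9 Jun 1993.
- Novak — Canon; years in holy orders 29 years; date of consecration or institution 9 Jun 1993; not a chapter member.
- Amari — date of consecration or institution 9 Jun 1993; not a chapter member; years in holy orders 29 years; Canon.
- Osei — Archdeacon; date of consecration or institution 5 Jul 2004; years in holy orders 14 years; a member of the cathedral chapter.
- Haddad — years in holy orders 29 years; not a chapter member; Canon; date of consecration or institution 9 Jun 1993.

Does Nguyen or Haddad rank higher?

By dignity: Osei (Archdeacon); then Andersen (Dean); then Amari, Dimitriou, Haddad, Nguyen and Novak (Canon).
Amari, Dimitriou, Haddad, Nguyen and Novak are each not a chapter member, so the next rule applies.
Amari, Dimitriou, Haddad, Nguyen and Novak all have date of consecration or institution 9 Jun 1993, so the next rule applies.
Amari, Dimitriou, Haddad, Nguyen and Novak all have years in holy orders 29 years, so the next rule applies.
Among Amari, Dimitriou, Haddad, Nguyen and Novak, alphabetically by surname: Amari before Dimitriou before Haddad before Nguyen before Novak.
So Haddad takes precedence.

Haddad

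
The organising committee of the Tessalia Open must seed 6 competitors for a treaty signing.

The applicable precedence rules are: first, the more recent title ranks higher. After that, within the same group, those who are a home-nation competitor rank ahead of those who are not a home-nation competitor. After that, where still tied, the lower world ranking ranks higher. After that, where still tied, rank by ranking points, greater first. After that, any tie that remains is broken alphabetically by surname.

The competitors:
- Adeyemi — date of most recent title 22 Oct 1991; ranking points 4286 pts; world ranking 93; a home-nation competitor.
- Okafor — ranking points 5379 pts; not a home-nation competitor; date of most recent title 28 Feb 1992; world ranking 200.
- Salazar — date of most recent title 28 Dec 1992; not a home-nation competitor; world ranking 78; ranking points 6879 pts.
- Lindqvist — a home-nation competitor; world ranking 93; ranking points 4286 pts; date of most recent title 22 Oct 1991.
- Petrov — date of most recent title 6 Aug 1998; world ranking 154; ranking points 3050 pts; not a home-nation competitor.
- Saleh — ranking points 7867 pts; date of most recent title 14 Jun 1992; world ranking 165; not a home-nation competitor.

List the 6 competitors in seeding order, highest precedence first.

By date of most recent title (later first): Petrov (6 Aug 1998); then Salazar (28 Dec 1992); then Saleh (14 Jun 1992); then Okafor (28 Feb 1992); then Adeyemi and Lindqvist (both 22 Oct 1991).
Adeyemi and Lindqvist are each a home-nation competitor, so the next rule applies.
Adeyemi and Lindqvist both have world ranking 93, so the next rule applies.
Adeyemi and Lindqvist both have ranking points 4286 pts, so the next rule applies.
Among Adeyemi and Lindqvist, alphabetically by surname: Adeyemi before Lindqvist.
Full order: Petrov, Salazar, Saleh, Okafor, Adeyemi, Lindqvist.

Petrov, Salazar, Saleh, Okafor, Adeyemi, Lindqvist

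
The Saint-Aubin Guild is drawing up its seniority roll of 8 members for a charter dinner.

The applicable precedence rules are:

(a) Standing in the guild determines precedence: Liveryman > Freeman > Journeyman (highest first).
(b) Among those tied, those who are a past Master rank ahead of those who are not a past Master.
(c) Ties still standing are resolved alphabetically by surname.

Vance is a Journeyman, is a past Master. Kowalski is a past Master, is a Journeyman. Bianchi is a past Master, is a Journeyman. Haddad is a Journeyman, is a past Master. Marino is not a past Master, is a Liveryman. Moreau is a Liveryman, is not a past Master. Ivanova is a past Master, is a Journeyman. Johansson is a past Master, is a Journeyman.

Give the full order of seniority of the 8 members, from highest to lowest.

By standing in the guild: Marino and Moreau (Liveryman); then Bianchi, Haddad, Ivanova, Johansson, Kowalski and Vance (Journeyman).
Marino and Moreau are each not a past Master, so the next rule applies.
Among Marino and Moreau, alphabetically by surname: Marino before Moreau.
Bianchi, Haddad, Ivanova, Johansson, Kowalski and Vance are each a past Master, so the next rule applies.
Among Bianchi, Haddad, Ivanova, Johansson, Kowalski and Vance, alphabetically by surname: Bianchi before Haddad before Ivanova before Johansson before Kowalski before Vance.
Full order: Marino, Moreau, Bianchi, Haddad, Ivanova, Johansson, Kowalski, Vance.

Marino, Moreau, Bianchi, Haddad, Ivanova, Johansson, Kowalski, Vance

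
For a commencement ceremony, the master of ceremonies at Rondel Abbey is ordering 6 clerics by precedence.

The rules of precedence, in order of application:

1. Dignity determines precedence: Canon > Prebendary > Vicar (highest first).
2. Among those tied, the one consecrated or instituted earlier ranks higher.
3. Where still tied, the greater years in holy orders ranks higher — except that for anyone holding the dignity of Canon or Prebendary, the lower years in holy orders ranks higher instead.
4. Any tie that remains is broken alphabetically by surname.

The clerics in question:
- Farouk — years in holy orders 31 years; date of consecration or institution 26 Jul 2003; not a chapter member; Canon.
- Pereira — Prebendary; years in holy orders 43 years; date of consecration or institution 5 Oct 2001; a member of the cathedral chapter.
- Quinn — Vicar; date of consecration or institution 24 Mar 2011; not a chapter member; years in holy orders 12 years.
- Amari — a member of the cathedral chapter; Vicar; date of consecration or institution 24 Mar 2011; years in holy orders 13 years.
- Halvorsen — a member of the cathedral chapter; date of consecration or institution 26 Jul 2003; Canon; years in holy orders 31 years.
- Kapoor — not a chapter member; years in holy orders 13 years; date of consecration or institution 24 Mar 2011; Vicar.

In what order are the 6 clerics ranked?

By dignity: Farouk and Halvorsen (Canon); then Pereira (Prebendary); then Amari, Kapoor and Quinn (Vicar).
Farouk and Halvorsen both have date of consecration or institution 26 Jul 2003, so the next rule applies.
Farouk and Halvorsen both have years in holy orders 31 years, so the next rule applies.
Among Farouk and Halvorsen, alphabetically by surname: Farouk before Halvorsen.
Amari, Kapoor and Quinn all have date of consecration or institution 24 Mar 2011, so the next rule applies.
Among Amari, Kapoor and Quinn, by years in holy orders (higher first): Amari and Kapoor (13 years) before Quinn (12 years).
Among Amari and Kapoor, alphabetically by surname: Amari before Kapoor.
Full order: Farouk, Halvorsen, Pereira, Amari, Kapoor, Quinn.

Farouk, Halvorsen, Pereira, Amari, Kapoor, Quinn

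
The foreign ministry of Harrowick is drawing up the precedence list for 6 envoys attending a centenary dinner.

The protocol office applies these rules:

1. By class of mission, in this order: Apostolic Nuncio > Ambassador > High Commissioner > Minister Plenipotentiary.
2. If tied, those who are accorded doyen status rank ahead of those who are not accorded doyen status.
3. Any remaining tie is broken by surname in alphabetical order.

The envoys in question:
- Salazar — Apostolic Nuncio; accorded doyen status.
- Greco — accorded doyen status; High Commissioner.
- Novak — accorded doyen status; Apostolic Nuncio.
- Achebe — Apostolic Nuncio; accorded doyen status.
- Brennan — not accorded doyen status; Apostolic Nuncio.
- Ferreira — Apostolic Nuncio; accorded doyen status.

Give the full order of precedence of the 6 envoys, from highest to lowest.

Achebe, Ferreira, Novak, Salazar, Brennan, Greco

By class of mission: Achebe, Ferreira, Novak, Salazar and Brennan (Apostolic Nuncio); then Greco (High Commissioner).
Among Achebe, Ferreira, Novak, Salazar and Brennan, accorded doyen status before not accorded doyen status: Achebe, Ferreira, Novak and Salazar (accorded doyen status) before Brennan (not accorded doyen status).
Among Achebe, Ferreira, Novak and Salazar, alphabetically by surname: Achebe before Ferreira before Novak before Salazar.
Full order: Achebe, Ferreira, Novak, Salazar, Brennan, Greco.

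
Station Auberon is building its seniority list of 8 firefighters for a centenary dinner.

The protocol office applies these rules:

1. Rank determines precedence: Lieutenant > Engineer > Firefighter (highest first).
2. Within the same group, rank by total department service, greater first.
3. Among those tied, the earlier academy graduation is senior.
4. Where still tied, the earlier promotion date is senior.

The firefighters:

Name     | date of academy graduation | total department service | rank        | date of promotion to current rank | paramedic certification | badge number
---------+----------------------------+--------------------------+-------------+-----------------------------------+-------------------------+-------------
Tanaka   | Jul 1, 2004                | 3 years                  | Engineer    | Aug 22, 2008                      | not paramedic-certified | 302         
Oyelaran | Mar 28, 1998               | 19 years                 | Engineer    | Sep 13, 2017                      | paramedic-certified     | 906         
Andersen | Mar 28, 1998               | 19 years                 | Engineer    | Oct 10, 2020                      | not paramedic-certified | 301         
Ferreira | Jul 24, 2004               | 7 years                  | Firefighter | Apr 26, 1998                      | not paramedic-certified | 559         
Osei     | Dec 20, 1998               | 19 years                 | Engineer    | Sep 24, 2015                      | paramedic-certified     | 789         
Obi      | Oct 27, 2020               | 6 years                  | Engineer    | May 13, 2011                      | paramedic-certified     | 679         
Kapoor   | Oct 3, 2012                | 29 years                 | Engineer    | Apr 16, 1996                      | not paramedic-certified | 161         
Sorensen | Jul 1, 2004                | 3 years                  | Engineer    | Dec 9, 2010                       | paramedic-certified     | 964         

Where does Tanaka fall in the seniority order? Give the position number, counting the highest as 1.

By rank: Kapoor, Oyelaran, Andersen, Osei, Obi, Tanaka and Sorensen (Engineer); then Ferreira (Firefighter).
Among Kapoor, Oyelaran, Andersen, Osei, Obi, Tanaka and Sorensen, by total department service (higher first): Kapoor (29 years) before Oyelaran, Andersen and Osei (19 years) before Obi (6 years) before Tanaka and Sorensen (3 years).
Among Oyelaran, Andersen and Osei, by date of academy graduation (earlier first): Oyelaran and Andersen (Mar 28, 1998) before Osei (Dec 20, 1998).
Among Oyelaran and Andersen, by date of promotion to current rank (earlier first): Oyelaran (Sep 13, 2017) before Andersen (Oct 10, 2020).
Tanaka and Sorensen both have date of academy graduation Jul 1, 2004, so the next rule applies.
Among Tanaka and Sorensen, by date of promotion to current rank (earlier first): Tanaka (Aug 22, 2008) before Sorensen (Dec 9, 2010).
Order: Kapoor, Oyelaran, Andersen, Osei, Obi, Tanaka, Sorensen, Ferreira. So position 6.

6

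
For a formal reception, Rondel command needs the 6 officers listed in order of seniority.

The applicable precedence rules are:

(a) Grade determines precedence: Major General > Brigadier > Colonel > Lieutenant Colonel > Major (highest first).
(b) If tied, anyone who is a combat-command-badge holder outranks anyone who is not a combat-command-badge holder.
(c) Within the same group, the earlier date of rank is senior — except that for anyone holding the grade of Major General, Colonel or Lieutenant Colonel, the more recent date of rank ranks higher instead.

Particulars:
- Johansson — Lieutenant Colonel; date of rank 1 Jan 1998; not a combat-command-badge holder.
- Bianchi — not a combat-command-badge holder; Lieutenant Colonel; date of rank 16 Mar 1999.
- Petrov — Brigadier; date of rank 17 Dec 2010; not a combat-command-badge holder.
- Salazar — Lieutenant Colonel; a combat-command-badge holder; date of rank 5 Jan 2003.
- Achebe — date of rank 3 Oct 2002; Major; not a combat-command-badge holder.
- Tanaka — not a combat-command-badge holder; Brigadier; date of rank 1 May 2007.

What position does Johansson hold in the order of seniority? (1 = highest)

5

By grade: Tanaka and Petrov (Brigadier); then Salazar, Bianchi and Johansson (Lieutenant Colonel); then Achebe (Major).
Tanaka and Petrov are each not a combat-command-badge holder, so the next rule applies.
Among Tanaka and Petrov, by date of rank (earlier first): Tanaka (1 May 2007) before Petrov (17 Dec 2010).
Among Salazar, Bianchi and Johansson, a combat-command-badge holder before not a combat-command-badge holder: Salazar (a combat-command-badge holder) before Bianchi and Johansson (not a combat-command-badge holder).
Among Bianchi and Johansson, by date of rank (later first) (reversed rule for this group): Bianchi (16 Mar 1999) before Johansson (1 Jan 1998).
Order: Tanaka, Petrov, Salazar, Bianchi, Johansson, Achebe. So position 5.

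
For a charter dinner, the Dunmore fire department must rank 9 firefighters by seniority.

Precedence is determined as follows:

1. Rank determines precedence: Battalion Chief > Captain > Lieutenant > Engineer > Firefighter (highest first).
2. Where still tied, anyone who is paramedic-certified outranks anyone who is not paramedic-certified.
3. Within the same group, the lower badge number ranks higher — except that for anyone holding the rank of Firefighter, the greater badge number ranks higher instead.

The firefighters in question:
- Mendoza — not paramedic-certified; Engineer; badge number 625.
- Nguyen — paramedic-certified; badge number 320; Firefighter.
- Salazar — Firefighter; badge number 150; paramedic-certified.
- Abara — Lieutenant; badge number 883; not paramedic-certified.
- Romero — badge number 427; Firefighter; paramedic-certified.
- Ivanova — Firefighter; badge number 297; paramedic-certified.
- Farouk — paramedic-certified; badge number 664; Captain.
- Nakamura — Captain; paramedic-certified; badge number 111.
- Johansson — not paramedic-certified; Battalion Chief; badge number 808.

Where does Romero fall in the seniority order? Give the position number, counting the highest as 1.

By rank: Johansson (Battalion Chief); then Nakamura and Farouk (Captain); then Abara (Lieutenant); then Mendoza (Engineer); then Romero, Nguyen, Ivanova and Salazar (Firefighter).
Nakamura and Farouk are each paramedic-certified, so the next rule applies.
Among Nakamura and Farouk, by badge number (lower first): Nakamura (111) before Farouk (664).
Romero, Nguyen, Ivanova and Salazar are each paramedic-certified, so the next rule applies.
Among Romero, Nguyen, Ivanova and Salazar, by badge number (higher first) (reversed rule for this group): Romero (427) before Nguyen (320) before Ivanova (297) before Salazar (150).
Order: Johansson, Nakamura, Farouk, Abara, Mendoza, Romero, Nguyen, Ivanova, Salazar. So position 6.

6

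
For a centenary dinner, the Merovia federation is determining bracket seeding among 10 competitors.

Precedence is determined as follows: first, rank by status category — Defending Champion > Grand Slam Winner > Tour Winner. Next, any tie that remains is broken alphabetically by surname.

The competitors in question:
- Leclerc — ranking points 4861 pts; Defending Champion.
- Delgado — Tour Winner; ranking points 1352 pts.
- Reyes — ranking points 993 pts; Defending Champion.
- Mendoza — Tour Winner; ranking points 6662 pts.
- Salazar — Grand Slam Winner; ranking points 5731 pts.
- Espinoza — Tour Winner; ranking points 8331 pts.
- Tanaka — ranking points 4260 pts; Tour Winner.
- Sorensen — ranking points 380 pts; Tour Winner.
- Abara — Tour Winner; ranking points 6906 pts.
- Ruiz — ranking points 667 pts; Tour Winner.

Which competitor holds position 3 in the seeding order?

Salazar

By status category: Leclerc and Reyes (Defending Champion); then Salazar (Grand Slam Winner); then Abara, Delgado, Espinoza, Mendoza, Ruiz, Sorensen and Tanaka (Tour Winner).
Among Leclerc and Reyes, alphabetically by surname: Leclerc before Reyes.
Among Abara, Delgado, Espinoza, Mendoza, Ruiz, Sorensen and Tanaka, alphabetically by surname: Abara before Delgado before Espinoza before Mendoza before Ruiz before Sorensen before Tanaka.
Order: Leclerc, Reyes, Salazar, Abara, Delgado, Espinoza, Mendoza, Ruiz, Sorensen, Tanaka.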